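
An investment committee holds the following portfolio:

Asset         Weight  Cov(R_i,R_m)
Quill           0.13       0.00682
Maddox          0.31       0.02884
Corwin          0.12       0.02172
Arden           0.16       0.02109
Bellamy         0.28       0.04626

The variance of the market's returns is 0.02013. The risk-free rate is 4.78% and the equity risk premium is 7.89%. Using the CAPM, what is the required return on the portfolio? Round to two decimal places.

β_Quill = 0.00682 / 0.02013 = 0.3388
β_Maddox = 0.02884 / 0.02013 = 1.4327
β_Corwin = 0.02172 / 0.02013 = 1.0790
β_Arden = 0.02109 / 0.02013 = 1.0477
β_Bellamy = 0.04626 / 0.02013 = 2.2981
β_P = Σ w_i β_i = 0.13×0.3388 + 0.31×1.4327 + 0.12×1.0790 + 0.16×1.0477 + 0.28×2.2981 = 1.4288
E(R_P) = R_f + β_P × MRP = 4.78% + 1.4288 × 7.89% = 16.05%

16.05%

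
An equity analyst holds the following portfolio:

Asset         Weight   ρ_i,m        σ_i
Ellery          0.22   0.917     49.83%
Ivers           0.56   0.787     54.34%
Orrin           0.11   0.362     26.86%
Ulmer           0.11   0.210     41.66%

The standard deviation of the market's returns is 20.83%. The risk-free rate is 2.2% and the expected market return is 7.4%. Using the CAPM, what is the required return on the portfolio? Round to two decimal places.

11.20%

β_Ellery = 0.917 × 49.83% / 20.83% = 2.1937
β_Ivers = 0.787 × 54.34% / 20.83% = 2.0531
β_Orrin = 0.362 × 26.86% / 20.83% = 0.4668
β_Ulmer = 0.210 × 41.66% / 20.83% = 0.4200
β_P = Σ w_i β_i = 0.22×2.1937 + 0.56×2.0531 + 0.11×0.4668 + 0.11×0.4200 = 1.7299
MRP = 7.4% − 2.2% = 5.20%
E(R_P) = R_f + β_P × MRP = 2.2% + 1.7299 × 5.2% = 11.20%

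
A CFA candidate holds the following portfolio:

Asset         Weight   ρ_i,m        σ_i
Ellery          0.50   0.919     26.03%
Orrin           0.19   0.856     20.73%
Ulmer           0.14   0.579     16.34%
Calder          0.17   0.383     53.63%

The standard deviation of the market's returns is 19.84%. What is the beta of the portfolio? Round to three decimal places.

1.016

β_Ellery = 0.919 × 26.03% / 19.84% = 1.2057
β_Orrin = 0.856 × 20.73% / 19.84% = 0.8944
β_Ulmer = 0.579 × 16.34% / 19.84% = 0.4769
β_Calder = 0.383 × 53.63% / 19.84% = 1.0353
β_P = Σ w_i β_i = 0.50×1.2057 + 0.19×0.8944 + 0.14×0.4769 + 0.17×1.0353 = 1.0156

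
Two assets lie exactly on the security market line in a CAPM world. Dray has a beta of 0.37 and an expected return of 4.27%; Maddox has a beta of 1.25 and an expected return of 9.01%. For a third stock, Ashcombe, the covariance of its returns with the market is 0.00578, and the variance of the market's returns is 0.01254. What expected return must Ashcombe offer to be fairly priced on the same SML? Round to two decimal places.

4.76%

MRP = (9.01% − 4.27%) / (1.25 − 0.37) = 5.3864%
R_f = 4.27% − 0.37 × 5.3864% = 2.2770%
β_Ashcombe = Cov / Var(R_m) = 0.00578 / 0.01254 = 0.4609
E(R_Ashcombe) = R_f + β × MRP = 2.2770% + 0.4609 × 5.3864% = 4.76%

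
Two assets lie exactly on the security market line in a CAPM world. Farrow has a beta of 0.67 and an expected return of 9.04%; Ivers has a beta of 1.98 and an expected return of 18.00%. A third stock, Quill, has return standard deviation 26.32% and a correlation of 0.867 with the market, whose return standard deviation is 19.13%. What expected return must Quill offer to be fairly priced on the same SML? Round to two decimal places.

12.62%

MRP = (18.00% − 9.04%) / (1.98 − 0.67) = 6.8397%
R_f = 9.04% − 0.67 × 6.8397% = 4.4574%
β_Quill = ρ·σ_i/σ_m = 0.867 × 26.32 / 19.13 = 1.1929
E(R_Quill) = R_f + β × MRP = 4.4574% + 1.1929 × 6.8397% = 12.62%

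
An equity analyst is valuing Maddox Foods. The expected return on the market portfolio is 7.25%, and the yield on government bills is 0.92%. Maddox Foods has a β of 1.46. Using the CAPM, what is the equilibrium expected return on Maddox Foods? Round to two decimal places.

10.16%

Market risk premium = E(R_m) − R_f = 7.25% − 0.92% = 6.33%
E(R) = R_f + β × MRP = 0.92% + 1.46 × 6.33% = 10.16%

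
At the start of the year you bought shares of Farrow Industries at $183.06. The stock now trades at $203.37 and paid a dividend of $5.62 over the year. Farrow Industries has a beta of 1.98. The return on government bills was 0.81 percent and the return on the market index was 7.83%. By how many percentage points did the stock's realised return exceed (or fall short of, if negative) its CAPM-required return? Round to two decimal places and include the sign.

-0.54%

Realised HPR = (P1 + D1 − P0) / P0 = (203.37 + 5.62 − 183.06) / 183.06 = 25.93 / 183.06 = 14.1648%
MRP = 7.83% − 0.81% = 7.02%
CAPM required = R_f + β·MRP = 0.81% + 1.98 × 7.02% = 14.7096%
α = realised − required = 14.1648% − 14.7096% = -0.54%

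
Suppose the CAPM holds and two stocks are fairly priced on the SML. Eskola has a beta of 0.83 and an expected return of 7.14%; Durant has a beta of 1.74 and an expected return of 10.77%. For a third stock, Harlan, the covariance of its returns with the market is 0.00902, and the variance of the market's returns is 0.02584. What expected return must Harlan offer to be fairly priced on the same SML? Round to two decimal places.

MRP = (10.77% − 7.14%) / (1.74 − 0.83) = 3.9890%
R_f = 7.14% − 0.83 × 3.9890% = 3.8291%
β_Harlan = Cov / Var(R_m) = 0.00902 / 0.02584 = 0.3491
E(R_Harlan) = R_f + β × MRP = 3.8291% + 0.3491 × 3.9890% = 5.22%

5.22%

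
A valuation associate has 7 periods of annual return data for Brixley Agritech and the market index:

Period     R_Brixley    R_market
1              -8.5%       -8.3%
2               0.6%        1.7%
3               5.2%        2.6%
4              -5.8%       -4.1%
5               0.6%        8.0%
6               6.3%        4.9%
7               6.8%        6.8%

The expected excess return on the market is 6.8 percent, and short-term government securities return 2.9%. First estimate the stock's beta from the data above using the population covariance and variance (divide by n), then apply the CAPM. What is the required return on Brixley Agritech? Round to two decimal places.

Mean R_i = (-8.5 + 0.6 + 5.2 − 5.8 + 0.6 + 6.3 + 6.8) / 7 = 0.7429%
Mean R_m = (-8.3 + 1.7 + 2.6 − 4.1 + 8.0 + 4.9 + 6.8) / 7 = 1.6571%
Σ(R_i − R̄_i)(R_m − R̄_m) = 182.1629  ⇒  Cov = 182.1629 / 7 = 26.0233
Σ(R_m − R̄_m)² = 210.3771  ⇒  Var(R_m) = 210.3771 / 7 = 30.0539
β = Cov / Var(R_m) = 26.0233 / 30.0539 = 0.8659
E(R) = R_f + β × MRP = 2.9% + 0.8659 × 6.8% = 8.79%

8.79%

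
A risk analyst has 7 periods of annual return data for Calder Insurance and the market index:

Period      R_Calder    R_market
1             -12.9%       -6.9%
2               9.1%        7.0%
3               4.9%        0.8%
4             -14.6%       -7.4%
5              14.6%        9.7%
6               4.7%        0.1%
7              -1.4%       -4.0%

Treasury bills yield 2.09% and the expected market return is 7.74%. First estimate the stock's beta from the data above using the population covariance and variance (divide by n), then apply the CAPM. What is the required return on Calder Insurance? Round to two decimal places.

10.99%

Mean R_i = (-12.9 + 9.1 + 4.9 − 14.6 + 14.6 + 4.7 − 1.4) / 7 = 0.6286%
Mean R_m = (-6.9 + 7.0 + 0.8 − 7.4 + 9.7 + 0.1 − 4.0) / 7 = -0.1000%
Σ(R_i − R̄_i)(R_m − R̄_m) = 412.8000  ⇒  Cov = 412.8000 / 7 = 58.9714
Σ(R_m − R̄_m)² = 262.0400  ⇒  Var(R_m) = 262.0400 / 7 = 37.4343
β = Cov / Var(R_m) = 58.9714 / 37.4343 = 1.5753
MRP = 7.74% − 2.09% = 5.65%
E(R) = R_f + β × MRP = 2.09% + 1.5753 × 5.65% = 10.99%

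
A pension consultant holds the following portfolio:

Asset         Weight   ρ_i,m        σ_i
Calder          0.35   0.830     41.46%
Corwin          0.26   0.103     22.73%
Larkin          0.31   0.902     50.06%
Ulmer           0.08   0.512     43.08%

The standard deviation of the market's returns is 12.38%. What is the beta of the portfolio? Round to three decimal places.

β_Calder = 0.830 × 41.46% / 12.38% = 2.7796
β_Corwin = 0.103 × 22.73% / 12.38% = 0.1891
β_Larkin = 0.902 × 50.06% / 12.38% = 3.6473
β_Ulmer = 0.512 × 43.08% / 12.38% = 1.7817
β_P = Σ w_i β_i = 0.35×2.7796 + 0.26×0.1891 + 0.31×3.6473 + 0.08×1.7817 = 2.2952

2.295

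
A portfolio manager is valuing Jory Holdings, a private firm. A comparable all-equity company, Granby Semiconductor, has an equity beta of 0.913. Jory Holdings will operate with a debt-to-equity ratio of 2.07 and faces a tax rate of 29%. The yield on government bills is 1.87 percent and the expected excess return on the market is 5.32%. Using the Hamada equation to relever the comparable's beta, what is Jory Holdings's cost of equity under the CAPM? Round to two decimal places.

13.87%

β_L = β_U × [1 + (1 − t)(D/E)] = 0.913 × [1 + (1 − 0.29) × 2.07]
    = 0.913 × [1 + 0.71 × 2.07] = 0.913 × 2.4697 = 2.2548
E(R) = R_f + β_L × MRP = 1.87% + 2.2548 × 5.32% = 13.87%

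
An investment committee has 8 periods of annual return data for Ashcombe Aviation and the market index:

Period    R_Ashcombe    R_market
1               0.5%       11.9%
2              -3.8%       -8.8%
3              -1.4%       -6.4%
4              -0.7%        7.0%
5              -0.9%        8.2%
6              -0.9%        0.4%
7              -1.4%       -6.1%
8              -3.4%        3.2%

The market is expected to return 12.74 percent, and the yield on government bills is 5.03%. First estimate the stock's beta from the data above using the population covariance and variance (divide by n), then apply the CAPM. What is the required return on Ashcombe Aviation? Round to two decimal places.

Mean R_i = (0.5 − 3.8 − 1.4 − 0.7 − 0.9 − 0.9 − 1.4 − 3.4) / 8 = -1.5000%
Mean R_m = (11.9 − 8.8 − 6.4 + 7.0 + 8.2 + 0.4 − 6.1 + 3.2) / 8 = 1.1750%
Σ(R_i − R̄_i)(R_m − R̄_m) = 47.4700  ⇒  Cov = 47.4700 / 8 = 5.9338
Σ(R_m − R̄_m)² = 412.8150  ⇒  Var(R_m) = 412.8150 / 8 = 51.6019
β = Cov / Var(R_m) = 5.9338 / 51.6019 = 0.1150
MRP = 12.74% − 5.03% = 7.71%
E(R) = R_f + β × MRP = 5.03% + 0.1150 × 7.71% = 5.92%

5.92%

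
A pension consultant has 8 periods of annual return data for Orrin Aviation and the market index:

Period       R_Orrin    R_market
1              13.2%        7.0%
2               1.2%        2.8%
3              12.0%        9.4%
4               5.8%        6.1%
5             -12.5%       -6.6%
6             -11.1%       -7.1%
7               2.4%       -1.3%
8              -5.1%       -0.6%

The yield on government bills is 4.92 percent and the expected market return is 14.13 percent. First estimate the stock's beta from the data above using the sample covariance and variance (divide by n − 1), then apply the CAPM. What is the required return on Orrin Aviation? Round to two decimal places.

18.67%

Mean R_i = (13.2 + 1.2 + 12.0 + 5.8 − 12.5 − 11.1 + 2.4 − 5.1) / 8 = 0.7375%
Mean R_m = (7.0 + 2.8 + 9.4 + 6.1 − 6.6 − 7.1 − 1.3 − 0.6) / 8 = 1.2125%
Σ(R_i − R̄_i)(R_m − R̄_m) = 398.0363  ⇒  Cov = 398.0363 / 7 = 56.8623
Σ(R_m − R̄_m)² = 266.6688  ⇒  Var(R_m) = 266.6688 / 7 = 38.0955
β = Cov / Var(R_m) = 56.8623 / 38.0955 = 1.4926
MRP = 14.13% − 4.92% = 9.21%
E(R) = R_f + β × MRP = 4.92% + 1.4926 × 9.21% = 18.67%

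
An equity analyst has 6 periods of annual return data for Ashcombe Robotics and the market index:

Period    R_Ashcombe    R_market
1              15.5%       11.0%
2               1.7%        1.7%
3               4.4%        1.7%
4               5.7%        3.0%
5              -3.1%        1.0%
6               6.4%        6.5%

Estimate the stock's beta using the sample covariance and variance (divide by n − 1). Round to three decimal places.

1.446

Mean R_i = (15.5 + 1.7 + 4.4 + 5.7 − 3.1 + 6.4) / 6 = 5.1000%
Mean R_m = (11.0 + 1.7 + 1.7 + 3.0 + 1.0 + 6.5) / 6 = 4.1500%
Σ(R_i − R̄_i)(R_m − R̄_m) = 109.4800  ⇒  Cov = 109.4800 / 5 = 21.8960
Σ(R_m − R̄_m)² = 75.6950  ⇒  Var(R_m) = 75.6950 / 5 = 15.1390
β = Cov / Var(R_m) = 21.8960 / 15.1390 = 1.4463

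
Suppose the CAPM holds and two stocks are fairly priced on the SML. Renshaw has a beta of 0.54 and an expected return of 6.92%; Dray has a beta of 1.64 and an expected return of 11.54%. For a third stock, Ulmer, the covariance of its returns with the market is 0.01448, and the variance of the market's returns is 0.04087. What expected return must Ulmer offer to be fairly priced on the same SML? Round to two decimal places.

6.14%

MRP = (11.54% − 6.92%) / (1.64 − 0.54) = 4.2000%
R_f = 6.92% − 0.54 × 4.2000% = 4.6520%
β_Ulmer = Cov / Var(R_m) = 0.01448 / 0.04087 = 0.3543
E(R_Ulmer) = R_f + β × MRP = 4.6520% + 0.3543 × 4.2000% = 6.14%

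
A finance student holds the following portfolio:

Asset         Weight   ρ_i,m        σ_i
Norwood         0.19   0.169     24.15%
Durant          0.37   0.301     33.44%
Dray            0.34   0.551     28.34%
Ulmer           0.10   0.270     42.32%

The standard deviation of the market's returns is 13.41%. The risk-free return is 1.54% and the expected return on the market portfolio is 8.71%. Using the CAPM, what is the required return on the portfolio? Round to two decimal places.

7.40%

β_Norwood = 0.169 × 24.15% / 13.41% = 0.3044
β_Durant = 0.301 × 33.44% / 13.41% = 0.7506
β_Dray = 0.551 × 28.34% / 13.41% = 1.1645
β_Ulmer = 0.270 × 42.32% / 13.41% = 0.8521
β_P = Σ w_i β_i = 0.19×0.3044 + 0.37×0.7506 + 0.34×1.1645 + 0.10×0.8521 = 0.8167
MRP = 8.71% − 1.54% = 7.17%
E(R_P) = R_f + β_P × MRP = 1.54% + 0.8167 × 7.17% = 7.40%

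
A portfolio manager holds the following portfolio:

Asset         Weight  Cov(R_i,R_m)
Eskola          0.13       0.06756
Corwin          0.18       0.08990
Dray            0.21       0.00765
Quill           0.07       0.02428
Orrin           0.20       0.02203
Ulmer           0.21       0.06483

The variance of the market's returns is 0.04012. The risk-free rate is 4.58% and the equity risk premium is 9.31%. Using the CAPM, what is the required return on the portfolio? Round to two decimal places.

β_Eskola = 0.06756 / 0.04012 = 1.6839
β_Corwin = 0.08990 / 0.04012 = 2.2408
β_Dray = 0.00765 / 0.04012 = 0.1907
β_Quill = 0.02428 / 0.04012 = 0.6052
β_Orrin = 0.02203 / 0.04012 = 0.5491
β_Ulmer = 0.06483 / 0.04012 = 1.6159
β_P = Σ w_i β_i = 0.13×1.6839 + 0.18×2.2408 + 0.21×0.1907 + 0.07×0.6052 + 0.20×0.5491 + 0.21×1.6159 = 1.1538
E(R_P) = R_f + β_P × MRP = 4.58% + 1.1538 × 9.31% = 15.32%

15.32%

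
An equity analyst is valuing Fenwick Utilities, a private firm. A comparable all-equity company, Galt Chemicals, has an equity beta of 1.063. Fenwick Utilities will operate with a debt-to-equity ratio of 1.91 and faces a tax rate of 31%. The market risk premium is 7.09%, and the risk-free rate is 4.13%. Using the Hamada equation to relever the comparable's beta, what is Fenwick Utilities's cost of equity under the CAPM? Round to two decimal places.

β_L = β_U × [1 + (1 − t)(D/E)] = 1.063 × [1 + (1 − 0.31) × 1.91]
    = 1.063 × [1 + 0.69 × 1.91] = 1.063 × 2.3179 = 2.4639
E(R) = R_f + β_L × MRP = 4.13% + 2.4639 × 7.09% = 21.60%

21.60%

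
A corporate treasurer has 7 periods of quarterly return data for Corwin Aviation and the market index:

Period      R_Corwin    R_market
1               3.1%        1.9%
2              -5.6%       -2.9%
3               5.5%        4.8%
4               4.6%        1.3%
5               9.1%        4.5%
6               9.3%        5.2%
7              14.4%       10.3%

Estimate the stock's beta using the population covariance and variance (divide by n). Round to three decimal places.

Mean R_i = (3.1 − 5.6 + 5.5 + 4.6 + 9.1 + 9.3 + 14.4) / 7 = 5.7714%
Mean R_m = (1.9 − 2.9 + 4.8 + 1.3 + 4.5 + 5.2 + 10.3) / 7 = 3.5857%
Σ(R_i − R̄_i)(R_m − R̄_m) = 147.2771  ⇒  Cov = 147.2771 / 7 = 21.0396
Σ(R_m − R̄_m)² = 100.1286  ⇒  Var(R_m) = 100.1286 / 7 = 14.3041
β = Cov / Var(R_m) = 21.0396 / 14.3041 = 1.4709

1.471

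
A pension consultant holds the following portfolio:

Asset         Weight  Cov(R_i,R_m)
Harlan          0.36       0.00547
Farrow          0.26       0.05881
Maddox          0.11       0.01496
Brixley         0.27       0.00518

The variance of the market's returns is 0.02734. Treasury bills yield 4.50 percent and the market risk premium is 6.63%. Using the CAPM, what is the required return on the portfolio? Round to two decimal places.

9.42%

β_Harlan = 0.00547 / 0.02734 = 0.2001
β_Farrow = 0.05881 / 0.02734 = 2.1511
β_Maddox = 0.01496 / 0.02734 = 0.5472
β_Brixley = 0.00518 / 0.02734 = 0.1895
β_P = Σ w_i β_i = 0.36×0.2001 + 0.26×2.1511 + 0.11×0.5472 + 0.27×0.1895 = 0.7427
E(R_P) = R_f + β_P × MRP = 4.50% + 0.7427 × 6.63% = 9.42%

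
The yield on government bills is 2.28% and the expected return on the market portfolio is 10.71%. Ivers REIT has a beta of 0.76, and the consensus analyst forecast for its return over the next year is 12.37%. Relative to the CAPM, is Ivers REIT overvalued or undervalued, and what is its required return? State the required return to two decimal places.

Undervalued; required return 8.69%

MRP = 10.71% − 2.28% = 8.43%
Required return = R_f + β·MRP = 2.28% + 0.76 × 8.43% = 8.69%
Forecast 12.37% > required 8.69% → the stock plots above the SML → undervalued.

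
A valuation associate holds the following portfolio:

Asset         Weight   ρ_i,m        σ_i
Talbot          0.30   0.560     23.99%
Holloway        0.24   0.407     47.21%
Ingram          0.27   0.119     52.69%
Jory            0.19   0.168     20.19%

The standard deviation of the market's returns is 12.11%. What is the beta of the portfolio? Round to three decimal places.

β_Talbot = 0.560 × 23.99% / 12.11% = 1.1094
β_Holloway = 0.407 × 47.21% / 12.11% = 1.5867
β_Ingram = 0.119 × 52.69% / 12.11% = 0.5178
β_Jory = 0.168 × 20.19% / 12.11% = 0.2801
β_P = Σ w_i β_i = 0.30×1.1094 + 0.24×1.5867 + 0.27×0.5178 + 0.19×0.2801 = 0.9067

0.907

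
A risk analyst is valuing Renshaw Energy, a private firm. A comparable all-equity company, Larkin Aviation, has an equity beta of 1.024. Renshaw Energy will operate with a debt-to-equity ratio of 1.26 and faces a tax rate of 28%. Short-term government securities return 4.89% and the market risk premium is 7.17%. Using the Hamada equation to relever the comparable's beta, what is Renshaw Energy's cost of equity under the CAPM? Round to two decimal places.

18.89%

β_L = β_U × [1 + (1 − t)(D/E)] = 1.024 × [1 + (1 − 0.28) × 1.26]
    = 1.024 × [1 + 0.72 × 1.26] = 1.024 × 1.9072 = 1.9530
E(R) = R_f + β_L × MRP = 4.89% + 1.9530 × 7.17% = 18.89%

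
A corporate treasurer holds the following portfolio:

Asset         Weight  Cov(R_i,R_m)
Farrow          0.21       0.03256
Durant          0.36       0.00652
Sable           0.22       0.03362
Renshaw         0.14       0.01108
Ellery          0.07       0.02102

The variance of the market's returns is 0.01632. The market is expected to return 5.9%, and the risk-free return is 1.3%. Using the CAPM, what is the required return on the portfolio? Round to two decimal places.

β_Farrow = 0.03256 / 0.01632 = 1.9951
β_Durant = 0.00652 / 0.01632 = 0.3995
β_Sable = 0.03362 / 0.01632 = 2.0600
β_Renshaw = 0.01108 / 0.01632 = 0.6789
β_Ellery = 0.02102 / 0.01632 = 1.2880
β_P = Σ w_i β_i = 0.21×1.9951 + 0.36×0.3995 + 0.22×2.0600 + 0.14×0.6789 + 0.07×1.2880 = 1.2012
MRP = 5.9% − 1.3% = 4.60%
E(R_P) = R_f + β_P × MRP = 1.3% + 1.2012 × 4.6% = 6.83%

6.83%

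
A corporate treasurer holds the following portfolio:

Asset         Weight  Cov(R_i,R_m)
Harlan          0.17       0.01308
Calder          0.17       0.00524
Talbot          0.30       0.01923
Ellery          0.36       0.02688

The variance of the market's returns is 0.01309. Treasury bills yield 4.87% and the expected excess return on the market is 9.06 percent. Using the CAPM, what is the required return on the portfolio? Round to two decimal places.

β_Harlan = 0.01308 / 0.01309 = 0.9992
β_Calder = 0.00524 / 0.01309 = 0.4003
β_Talbot = 0.01923 / 0.01309 = 1.4691
β_Ellery = 0.02688 / 0.01309 = 2.0535
β_P = Σ w_i β_i = 0.17×0.9992 + 0.17×0.4003 + 0.30×1.4691 + 0.36×2.0535 = 1.4179
E(R_P) = R_f + β_P × MRP = 4.87% + 1.4179 × 9.06% = 17.72%

17.72%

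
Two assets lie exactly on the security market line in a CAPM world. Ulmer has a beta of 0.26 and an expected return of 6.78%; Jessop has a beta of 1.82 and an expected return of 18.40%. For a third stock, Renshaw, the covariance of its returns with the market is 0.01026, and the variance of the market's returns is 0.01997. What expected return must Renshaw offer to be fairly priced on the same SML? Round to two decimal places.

MRP = (18.40% − 6.78%) / (1.82 − 0.26) = 7.4487%
R_f = 6.78% − 0.26 × 7.4487% = 4.8433%
β_Renshaw = Cov / Var(R_m) = 0.01026 / 0.01997 = 0.5138
E(R_Renshaw) = R_f + β × MRP = 4.8433% + 0.5138 × 7.4487% = 8.67%

8.67%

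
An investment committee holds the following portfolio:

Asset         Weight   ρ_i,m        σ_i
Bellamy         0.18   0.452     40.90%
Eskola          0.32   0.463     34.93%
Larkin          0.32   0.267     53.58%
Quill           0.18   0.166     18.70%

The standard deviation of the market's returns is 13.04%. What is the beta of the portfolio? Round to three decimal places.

β_Bellamy = 0.452 × 40.90% / 13.04% = 1.4177
β_Eskola = 0.463 × 34.93% / 13.04% = 1.2402
β_Larkin = 0.267 × 53.58% / 13.04% = 1.0971
β_Quill = 0.166 × 18.70% / 13.04% = 0.2381
β_P = Σ w_i β_i = 0.18×1.4177 + 0.32×1.2402 + 0.32×1.0971 + 0.18×0.2381 = 1.0460

1.046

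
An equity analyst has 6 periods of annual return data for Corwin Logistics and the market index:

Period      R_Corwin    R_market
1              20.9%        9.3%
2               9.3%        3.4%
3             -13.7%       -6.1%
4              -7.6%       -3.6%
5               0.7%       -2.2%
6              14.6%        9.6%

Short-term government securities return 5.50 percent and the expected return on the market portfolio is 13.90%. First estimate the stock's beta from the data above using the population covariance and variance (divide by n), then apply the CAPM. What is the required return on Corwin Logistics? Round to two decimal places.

21.53%

Mean R_i = (20.9 + 9.3 − 13.7 − 7.6 + 0.7 + 14.6) / 6 = 4.0333%
Mean R_m = (9.3 + 3.4 − 6.1 − 3.6 − 2.2 + 9.6) / 6 = 1.7333%
Σ(R_i − R̄_i)(R_m − R̄_m) = 433.5933  ⇒  Cov = 433.5933 / 6 = 72.2656
Σ(R_m − R̄_m)² = 227.1933  ⇒  Var(R_m) = 227.1933 / 6 = 37.8656
β = Cov / Var(R_m) = 72.2656 / 37.8656 = 1.9085
MRP = 13.90% − 5.50% = 8.40%
E(R) = R_f + β × MRP = 5.50% + 1.9085 × 8.40% = 21.53%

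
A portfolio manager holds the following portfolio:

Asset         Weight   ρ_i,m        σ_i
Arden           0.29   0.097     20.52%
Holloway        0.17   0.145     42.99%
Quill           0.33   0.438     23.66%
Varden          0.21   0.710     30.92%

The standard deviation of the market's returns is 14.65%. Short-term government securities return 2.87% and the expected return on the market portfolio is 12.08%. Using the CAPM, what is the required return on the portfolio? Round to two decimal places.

8.95%

β_Arden = 0.097 × 20.52% / 14.65% = 0.1359
β_Holloway = 0.145 × 42.99% / 14.65% = 0.4255
β_Quill = 0.438 × 23.66% / 14.65% = 0.7074
β_Varden = 0.710 × 30.92% / 14.65% = 1.4985
β_P = Σ w_i β_i = 0.29×0.1359 + 0.17×0.4255 + 0.33×0.7074 + 0.21×1.4985 = 0.6599
MRP = 12.08% − 2.87% = 9.21%
E(R_P) = R_f + β_P × MRP = 2.87% + 0.6599 × 9.21% = 8.95%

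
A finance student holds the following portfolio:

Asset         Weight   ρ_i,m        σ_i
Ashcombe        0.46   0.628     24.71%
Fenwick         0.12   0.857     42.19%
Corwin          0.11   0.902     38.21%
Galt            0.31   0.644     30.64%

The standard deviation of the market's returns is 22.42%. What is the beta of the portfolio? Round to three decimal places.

0.954

β_Ashcombe = 0.628 × 24.71% / 22.42% = 0.6921
β_Fenwick = 0.857 × 42.19% / 22.42% = 1.6127
β_Corwin = 0.902 × 38.21% / 22.42% = 1.5373
β_Galt = 0.644 × 30.64% / 22.42% = 0.8801
β_P = Σ w_i β_i = 0.46×0.6921 + 0.12×1.6127 + 0.11×1.5373 + 0.31×0.8801 = 0.9538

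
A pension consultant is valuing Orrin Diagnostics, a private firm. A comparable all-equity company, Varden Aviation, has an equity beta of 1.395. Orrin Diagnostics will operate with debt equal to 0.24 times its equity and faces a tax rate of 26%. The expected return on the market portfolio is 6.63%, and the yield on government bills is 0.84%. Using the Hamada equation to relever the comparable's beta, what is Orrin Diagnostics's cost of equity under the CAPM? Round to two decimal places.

β_L = β_U × [1 + (1 − t)(D/E)] = 1.395 × [1 + (1 − 0.26) × 0.24]
    = 1.395 × [1 + 0.74 × 0.24] = 1.395 × 1.1776 = 1.6428
MRP = 6.63% − 0.84% = 5.79%
E(R) = R_f + β_L × MRP = 0.84% + 1.6428 × 5.79% = 10.35%

10.35%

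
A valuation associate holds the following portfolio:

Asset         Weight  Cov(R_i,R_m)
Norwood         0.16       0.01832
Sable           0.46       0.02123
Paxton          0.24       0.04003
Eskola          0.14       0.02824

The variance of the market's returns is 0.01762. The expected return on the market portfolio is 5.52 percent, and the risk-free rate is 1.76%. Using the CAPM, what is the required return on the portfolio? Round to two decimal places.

7.36%

β_Norwood = 0.01832 / 0.01762 = 1.0397
β_Sable = 0.02123 / 0.01762 = 1.2049
β_Paxton = 0.04003 / 0.01762 = 2.2719
β_Eskola = 0.02824 / 0.01762 = 1.6027
β_P = Σ w_i β_i = 0.16×1.0397 + 0.46×1.2049 + 0.24×2.2719 + 0.14×1.6027 = 1.4902
MRP = 5.52% − 1.76% = 3.76%
E(R_P) = R_f + β_P × MRP = 1.76% + 1.4902 × 3.76% = 7.36%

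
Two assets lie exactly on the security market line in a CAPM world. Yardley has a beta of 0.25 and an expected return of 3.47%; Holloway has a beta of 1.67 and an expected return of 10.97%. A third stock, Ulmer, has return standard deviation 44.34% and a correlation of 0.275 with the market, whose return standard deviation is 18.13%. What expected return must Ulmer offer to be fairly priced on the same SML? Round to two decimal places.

MRP = (10.97% − 3.47%) / (1.67 − 0.25) = 5.2817%
R_f = 3.47% − 0.25 × 5.2817% = 2.1496%
β_Ulmer = ρ·σ_i/σ_m = 0.275 × 44.34 / 18.13 = 0.6726
E(R_Ulmer) = R_f + β × MRP = 2.1496% + 0.6726 × 5.2817% = 5.70%

5.70%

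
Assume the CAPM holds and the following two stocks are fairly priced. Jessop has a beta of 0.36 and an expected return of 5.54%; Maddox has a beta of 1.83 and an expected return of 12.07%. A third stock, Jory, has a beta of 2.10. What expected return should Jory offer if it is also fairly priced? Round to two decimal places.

13.27%

MRP (SML slope) = (12.07% − 5.54%) / (1.83 − 0.36) = 6.53% / 1.47 = 4.4422%
R_f (intercept) = 5.54% − 0.36 × 4.4422% = 3.9408%
E(R_Jory) = R_f + β × MRP = 3.9408% + 2.10 × 4.4422% = 13.27%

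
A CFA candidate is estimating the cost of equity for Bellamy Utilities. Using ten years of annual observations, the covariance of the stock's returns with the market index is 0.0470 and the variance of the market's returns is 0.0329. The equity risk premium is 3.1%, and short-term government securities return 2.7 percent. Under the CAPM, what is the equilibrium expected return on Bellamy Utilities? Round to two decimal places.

β = Cov(R_i, R_m) / Var(R_m) = 0.0470 / 0.0329 = 1.4286
E(R) = R_f + β × MRP = 2.7% + 1.4286 × 3.1% = 7.13%

7.13%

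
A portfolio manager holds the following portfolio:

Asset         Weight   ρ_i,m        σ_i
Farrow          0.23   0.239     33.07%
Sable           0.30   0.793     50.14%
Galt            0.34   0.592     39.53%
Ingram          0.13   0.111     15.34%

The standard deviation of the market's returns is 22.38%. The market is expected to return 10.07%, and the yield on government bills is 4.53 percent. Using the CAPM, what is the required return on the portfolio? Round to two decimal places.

β_Farrow = 0.239 × 33.07% / 22.38% = 0.3532
β_Sable = 0.793 × 50.14% / 22.38% = 1.7766
β_Galt = 0.592 × 39.53% / 22.38% = 1.0457
β_Ingram = 0.111 × 15.34% / 22.38% = 0.0761
β_P = Σ w_i β_i = 0.23×0.3532 + 0.30×1.7766 + 0.34×1.0457 + 0.13×0.0761 = 0.9796
MRP = 10.07% − 4.53% = 5.54%
E(R_P) = R_f + β_P × MRP = 4.53% + 0.9796 × 5.54% = 9.96%

9.96%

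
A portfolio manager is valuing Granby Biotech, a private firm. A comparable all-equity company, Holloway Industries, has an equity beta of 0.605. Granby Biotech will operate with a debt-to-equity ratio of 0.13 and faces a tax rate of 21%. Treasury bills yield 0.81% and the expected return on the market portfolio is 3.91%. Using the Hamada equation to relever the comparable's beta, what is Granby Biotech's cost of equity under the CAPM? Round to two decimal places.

2.88%

β_L = β_U × [1 + (1 − t)(D/E)] = 0.605 × [1 + (1 − 0.21) × 0.13]
    = 0.605 × [1 + 0.79 × 0.13] = 0.605 × 1.1027 = 0.6671
MRP = 3.91% − 0.81% = 3.10%
E(R) = R_f + β_L × MRP = 0.81% + 0.6671 × 3.10% = 2.88%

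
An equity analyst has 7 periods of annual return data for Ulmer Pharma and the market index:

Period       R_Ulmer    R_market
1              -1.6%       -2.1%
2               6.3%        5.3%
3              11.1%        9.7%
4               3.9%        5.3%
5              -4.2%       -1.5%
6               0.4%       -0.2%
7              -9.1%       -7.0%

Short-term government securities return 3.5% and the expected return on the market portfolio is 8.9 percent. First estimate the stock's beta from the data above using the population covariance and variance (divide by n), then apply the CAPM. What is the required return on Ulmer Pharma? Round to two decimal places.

Mean R_i = (-1.6 + 6.3 + 11.1 + 3.9 − 4.2 + 0.4 − 9.1) / 7 = 0.9714%
Mean R_m = (-2.1 + 5.3 + 9.7 + 5.3 − 1.5 − 0.2 − 7.0) / 7 = 1.3571%
Σ(R_i − R̄_i)(R_m − R̄_m) = 225.7814  ⇒  Cov = 225.7814 / 7 = 32.2545
Σ(R_m − R̄_m)² = 193.0771  ⇒  Var(R_m) = 193.0771 / 7 = 27.5824
β = Cov / Var(R_m) = 32.2545 / 27.5824 = 1.1694
MRP = 8.9% − 3.5% = 5.40%
E(R) = R_f + β × MRP = 3.5% + 1.1694 × 5.4% = 9.81%

9.81%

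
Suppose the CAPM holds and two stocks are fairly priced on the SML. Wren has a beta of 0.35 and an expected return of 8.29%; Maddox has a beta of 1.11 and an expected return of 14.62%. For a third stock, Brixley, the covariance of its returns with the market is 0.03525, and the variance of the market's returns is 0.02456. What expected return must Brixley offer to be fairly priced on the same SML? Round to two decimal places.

MRP = (14.62% − 8.29%) / (1.11 − 0.35) = 8.3289%
R_f = 8.29% − 0.35 × 8.3289% = 5.3749%
β_Brixley = Cov / Var(R_m) = 0.03525 / 0.02456 = 1.4353
E(R_Brixley) = R_f + β × MRP = 5.3749% + 1.4353 × 8.3289% = 17.33%

17.33%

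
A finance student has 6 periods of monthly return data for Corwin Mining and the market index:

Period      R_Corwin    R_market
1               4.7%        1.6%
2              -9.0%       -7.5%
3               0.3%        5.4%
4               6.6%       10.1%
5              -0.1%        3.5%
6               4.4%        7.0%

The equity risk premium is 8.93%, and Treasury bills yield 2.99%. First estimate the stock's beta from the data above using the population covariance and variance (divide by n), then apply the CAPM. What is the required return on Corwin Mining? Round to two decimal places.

Mean R_i = (4.7 − 9.0 + 0.3 + 6.6 − 0.1 + 4.4) / 6 = 1.1500%
Mean R_m = (1.6 − 7.5 + 5.4 + 10.1 + 3.5 + 7.0) / 6 = 3.3500%
Σ(R_i − R̄_i)(R_m − R̄_m) = 150.6350  ⇒  Cov = 150.6350 / 6 = 25.1058
Σ(R_m − R̄_m)² = 183.8950  ⇒  Var(R_m) = 183.8950 / 6 = 30.6492
β = Cov / Var(R_m) = 25.1058 / 30.6492 = 0.8191
E(R) = R_f + β × MRP = 2.99% + 0.8191 × 8.93% = 10.30%

10.30%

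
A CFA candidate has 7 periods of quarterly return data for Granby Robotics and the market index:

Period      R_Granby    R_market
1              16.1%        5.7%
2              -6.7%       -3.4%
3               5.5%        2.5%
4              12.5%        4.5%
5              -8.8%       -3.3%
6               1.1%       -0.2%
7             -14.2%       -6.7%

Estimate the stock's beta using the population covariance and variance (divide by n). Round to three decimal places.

Mean R_i = (16.1 − 6.7 + 5.5 + 12.5 − 8.8 + 1.1 − 14.2) / 7 = 0.7857%
Mean R_m = (5.7 − 3.4 + 2.5 + 4.5 − 3.3 − 0.2 − 6.7) / 7 = -0.1286%
Σ(R_i − R̄_i)(R_m − R̄_m) = 309.2171  ⇒  Cov = 309.2171 / 7 = 44.1739
Σ(R_m − R̄_m)² = 126.2543  ⇒  Var(R_m) = 126.2543 / 7 = 18.0363
β = Cov / Var(R_m) = 44.1739 / 18.0363 = 2.4492

2.449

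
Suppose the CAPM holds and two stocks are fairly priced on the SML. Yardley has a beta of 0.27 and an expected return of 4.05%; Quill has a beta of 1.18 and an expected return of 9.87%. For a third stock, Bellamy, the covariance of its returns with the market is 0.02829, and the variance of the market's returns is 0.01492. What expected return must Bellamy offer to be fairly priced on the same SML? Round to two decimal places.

14.45%

MRP = (9.87% − 4.05%) / (1.18 − 0.27) = 6.3956%
R_f = 4.05% − 0.27 × 6.3956% = 2.3232%
β_Bellamy = Cov / Var(R_m) = 0.02829 / 0.01492 = 1.8961
E(R_Bellamy) = R_f + β × MRP = 2.3232% + 1.8961 × 6.3956% = 14.45%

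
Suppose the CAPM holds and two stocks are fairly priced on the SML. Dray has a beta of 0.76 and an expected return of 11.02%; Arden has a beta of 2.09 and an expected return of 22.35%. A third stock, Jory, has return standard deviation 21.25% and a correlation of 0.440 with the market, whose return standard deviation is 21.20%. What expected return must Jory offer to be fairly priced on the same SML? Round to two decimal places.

MRP = (22.35% − 11.02%) / (2.09 − 0.76) = 8.5188%
R_f = 11.02% − 0.76 × 8.5188% = 4.5457%
β_Jory = ρ·σ_i/σ_m = 0.440 × 21.25 / 21.20 = 0.4410
E(R_Jory) = R_f + β × MRP = 4.5457% + 0.4410 × 8.5188% = 8.30%

8.30%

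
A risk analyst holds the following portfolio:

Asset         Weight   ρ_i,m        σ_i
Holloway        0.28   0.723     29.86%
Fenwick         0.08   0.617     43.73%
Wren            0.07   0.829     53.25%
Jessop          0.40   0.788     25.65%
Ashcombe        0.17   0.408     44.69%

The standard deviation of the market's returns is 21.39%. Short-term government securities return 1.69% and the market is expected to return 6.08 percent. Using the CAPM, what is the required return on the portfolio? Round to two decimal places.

6.30%

β_Holloway = 0.723 × 29.86% / 21.39% = 1.0093
β_Fenwick = 0.617 × 43.73% / 21.39% = 1.2614
β_Wren = 0.829 × 53.25% / 21.39% = 2.0638
β_Jessop = 0.788 × 25.65% / 21.39% = 0.9449
β_Ashcombe = 0.408 × 44.69% / 21.39% = 0.8524
β_P = Σ w_i β_i = 0.28×1.0093 + 0.08×1.2614 + 0.07×2.0638 + 0.40×0.9449 + 0.17×0.8524 = 1.0509
MRP = 6.08% − 1.69% = 4.39%
E(R_P) = R_f + β_P × MRP = 1.69% + 1.0509 × 4.39% = 6.30%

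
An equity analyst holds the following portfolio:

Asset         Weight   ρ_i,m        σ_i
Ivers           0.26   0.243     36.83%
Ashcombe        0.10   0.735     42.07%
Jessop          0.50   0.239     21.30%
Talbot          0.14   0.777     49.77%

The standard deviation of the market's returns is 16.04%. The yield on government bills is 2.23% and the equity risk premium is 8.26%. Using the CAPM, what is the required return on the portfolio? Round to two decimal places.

9.12%

β_Ivers = 0.243 × 36.83% / 16.04% = 0.5580
β_Ashcombe = 0.735 × 42.07% / 16.04% = 1.9278
β_Jessop = 0.239 × 21.30% / 16.04% = 0.3174
β_Talbot = 0.777 × 49.77% / 16.04% = 2.4109
β_P = Σ w_i β_i = 0.26×0.5580 + 0.10×1.9278 + 0.50×0.3174 + 0.14×2.4109 = 0.8341
E(R_P) = R_f + β_P × MRP = 2.23% + 0.8341 × 8.26% = 9.12%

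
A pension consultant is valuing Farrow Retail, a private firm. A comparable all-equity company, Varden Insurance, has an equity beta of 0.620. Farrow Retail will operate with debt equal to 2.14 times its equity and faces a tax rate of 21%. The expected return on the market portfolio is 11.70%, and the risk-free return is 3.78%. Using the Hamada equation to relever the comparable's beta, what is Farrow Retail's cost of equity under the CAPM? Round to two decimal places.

16.99%

β_L = β_U × [1 + (1 − t)(D/E)] = 0.620 × [1 + (1 − 0.21) × 2.14]
    = 0.620 × [1 + 0.79 × 2.14] = 0.620 × 2.6906 = 1.6682
MRP = 11.70% − 3.78% = 7.92%
E(R) = R_f + β_L × MRP = 3.78% + 1.6682 × 7.92% = 16.99%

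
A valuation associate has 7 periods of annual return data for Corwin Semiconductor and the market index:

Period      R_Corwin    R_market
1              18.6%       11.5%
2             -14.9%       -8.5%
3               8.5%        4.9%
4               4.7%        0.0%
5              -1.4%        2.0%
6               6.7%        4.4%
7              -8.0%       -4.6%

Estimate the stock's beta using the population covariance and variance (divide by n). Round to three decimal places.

1.641

Mean R_i = (18.6 − 14.9 + 8.5 + 4.7 − 1.4 + 6.7 − 8.0) / 7 = 2.0286%
Mean R_m = (11.5 − 8.5 + 4.9 + 0.0 + 2.0 + 4.4 − 4.6) / 7 = 1.3857%
Σ(R_i − R̄_i)(R_m − R̄_m) = 426.0029  ⇒  Cov = 426.0029 / 7 = 60.8576
Σ(R_m − R̄_m)² = 259.5886  ⇒  Var(R_m) = 259.5886 / 7 = 37.0841
β = Cov / Var(R_m) = 60.8576 / 37.0841 = 1.6411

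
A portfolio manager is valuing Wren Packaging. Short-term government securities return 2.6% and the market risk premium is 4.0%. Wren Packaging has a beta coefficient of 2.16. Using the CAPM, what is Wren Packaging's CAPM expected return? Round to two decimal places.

E(R) = R_f + β × MRP = 2.6% + 2.16 × 4.0% = 11.24%

11.24%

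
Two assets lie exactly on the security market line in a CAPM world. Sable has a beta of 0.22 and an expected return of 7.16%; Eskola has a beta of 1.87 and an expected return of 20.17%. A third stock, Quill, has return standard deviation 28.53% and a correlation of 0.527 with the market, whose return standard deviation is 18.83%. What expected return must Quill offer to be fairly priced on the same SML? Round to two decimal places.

MRP = (20.17% − 7.16%) / (1.87 − 0.22) = 7.8848%
R_f = 7.16% − 0.22 × 7.8848% = 5.4253%
β_Quill = ρ·σ_i/σ_m = 0.527 × 28.53 / 18.83 = 0.7985
E(R_Quill) = R_f + β × MRP = 5.4253% + 0.7985 × 7.8848% = 11.72%

11.72%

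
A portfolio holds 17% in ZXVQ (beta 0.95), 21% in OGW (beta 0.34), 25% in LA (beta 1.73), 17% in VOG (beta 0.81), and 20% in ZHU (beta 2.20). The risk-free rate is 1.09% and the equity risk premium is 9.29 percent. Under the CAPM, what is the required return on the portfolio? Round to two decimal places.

12.64%

β_P = Σ w_i β_i = 0.17×0.95 + 0.21×0.34 + 0.25×1.73 + 0.17×0.81 + 0.20×2.20 = 1.2431
E(R_P) = R_f + β_P × MRP = 1.09% + 1.2431 × 9.29% = 12.64%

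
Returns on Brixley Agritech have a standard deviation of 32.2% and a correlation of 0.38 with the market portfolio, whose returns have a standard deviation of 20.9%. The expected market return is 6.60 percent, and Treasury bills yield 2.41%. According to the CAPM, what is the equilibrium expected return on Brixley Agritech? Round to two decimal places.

β = ρ × σ_i / σ_m = 0.38 × 32.2% / 20.9% = 0.5855
MRP = 6.60% − 2.41% = 4.19%
E(R) = 2.41% + 0.5855 × 4.19% = 4.86%

4.86%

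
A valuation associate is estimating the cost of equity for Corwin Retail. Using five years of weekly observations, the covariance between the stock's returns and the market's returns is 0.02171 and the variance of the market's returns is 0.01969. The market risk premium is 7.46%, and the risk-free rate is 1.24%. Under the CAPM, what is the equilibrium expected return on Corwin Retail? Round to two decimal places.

β = Cov(R_i, R_m) / Var(R_m) = 0.02171 / 0.01969 = 1.1026
E(R) = R_f + β × MRP = 1.24% + 1.1026 × 7.46% = 9.47%

9.47%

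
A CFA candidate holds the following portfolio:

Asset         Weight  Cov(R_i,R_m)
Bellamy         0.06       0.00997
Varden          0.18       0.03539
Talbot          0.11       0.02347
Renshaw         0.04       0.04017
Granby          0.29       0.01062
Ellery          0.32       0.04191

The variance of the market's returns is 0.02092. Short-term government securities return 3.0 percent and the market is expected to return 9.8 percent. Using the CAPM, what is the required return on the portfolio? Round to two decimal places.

β_Bellamy = 0.00997 / 0.02092 = 0.4766
β_Varden = 0.03539 / 0.02092 = 1.6917
β_Talbot = 0.02347 / 0.02092 = 1.1219
β_Renshaw = 0.04017 / 0.02092 = 1.9202
β_Granby = 0.01062 / 0.02092 = 0.5076
β_Ellery = 0.04191 / 0.02092 = 2.0033
β_P = Σ w_i β_i = 0.06×0.4766 + 0.18×1.6917 + 0.11×1.1219 + 0.04×1.9202 + 0.29×0.5076 + 0.32×2.0033 = 1.3216
MRP = 9.8% − 3.0% = 6.80%
E(R_P) = R_f + β_P × MRP = 3.0% + 1.3216 × 6.8% = 11.99%

11.99%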